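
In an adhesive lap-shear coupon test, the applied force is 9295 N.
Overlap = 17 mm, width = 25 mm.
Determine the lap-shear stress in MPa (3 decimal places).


stress = F / (overlap * width)
= 9295 / (17 * 25)
= 21.871 MPa

21.871


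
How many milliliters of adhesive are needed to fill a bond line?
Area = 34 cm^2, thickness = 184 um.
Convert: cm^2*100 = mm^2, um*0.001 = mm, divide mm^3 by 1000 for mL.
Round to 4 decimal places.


= (34 * 100) * (184 * 0.001) / 1000
= 0.6256 mL

0.6256


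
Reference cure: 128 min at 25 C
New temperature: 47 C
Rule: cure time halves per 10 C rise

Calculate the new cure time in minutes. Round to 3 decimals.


factor = 2^((47-25)/10) = 4.5948
t_new = 128 / 4.5948 = 27.858 min

27.858


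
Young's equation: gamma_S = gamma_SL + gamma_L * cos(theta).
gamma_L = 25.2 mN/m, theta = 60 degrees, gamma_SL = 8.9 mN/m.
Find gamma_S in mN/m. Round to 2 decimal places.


cos(60 deg) = 0.500000
gamma_S = 8.9 + 25.2 * 0.500000
= 21.50 mN/m

21.50


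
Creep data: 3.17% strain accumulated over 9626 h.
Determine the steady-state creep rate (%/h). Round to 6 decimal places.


Rate = 3.17 / 9626 = 0.000329 %/h

0.000329


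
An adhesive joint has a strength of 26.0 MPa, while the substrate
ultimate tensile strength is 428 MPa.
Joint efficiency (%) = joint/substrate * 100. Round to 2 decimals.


Efficiency = 26.0 / 428 * 100
= 6.07%

6.07


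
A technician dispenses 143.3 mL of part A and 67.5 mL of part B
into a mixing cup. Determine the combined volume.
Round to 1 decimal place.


Combined volume = 143.3 + 67.5
= 210.8 mL

210.8


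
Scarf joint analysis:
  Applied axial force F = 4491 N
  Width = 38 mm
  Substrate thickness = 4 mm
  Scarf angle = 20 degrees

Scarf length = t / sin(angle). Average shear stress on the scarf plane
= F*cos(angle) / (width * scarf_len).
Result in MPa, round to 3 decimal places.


Scarf length = 4 / sin(20 deg) = 11.6952 mm
cos(20 deg) = 0.939693
Shear = 4491 * 0.939693 / (38 * 11.6952)
= 9.496 MPa

9.496


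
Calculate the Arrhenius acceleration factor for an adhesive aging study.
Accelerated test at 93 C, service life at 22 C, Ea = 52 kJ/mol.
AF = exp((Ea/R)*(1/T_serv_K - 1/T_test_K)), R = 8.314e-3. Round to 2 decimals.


T_test = 366.15 K, T_serv = 295.15 K
Ea/R = 52 / 0.008314 = 6254.51
AF = exp(6254.51 * (1/295.15 - 1/366.15))
= 60.89

60.89


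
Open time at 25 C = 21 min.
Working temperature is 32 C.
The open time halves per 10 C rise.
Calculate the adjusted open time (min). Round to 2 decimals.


factor = 2^((32 - 25) / 10) = 1.6245
ot = 21 / 1.6245 = 12.93 min

12.93


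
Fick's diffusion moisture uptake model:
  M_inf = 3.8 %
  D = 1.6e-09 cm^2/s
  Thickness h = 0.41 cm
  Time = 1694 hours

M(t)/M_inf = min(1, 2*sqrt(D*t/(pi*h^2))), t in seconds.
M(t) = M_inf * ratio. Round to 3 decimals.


t_sec = 1694 * 3600 = 6098400
ratio = 2*sqrt(1.6e-09*6098400/(pi*0.41^2))
= min(1, 0.271856)
= 0.271856
M(t) = 3.8 * 0.271856 = 1.033 %

1.033


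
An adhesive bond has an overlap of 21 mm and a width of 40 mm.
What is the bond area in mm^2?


Bond area = overlap * width
= 21 * 40
= 840 mm^2

840


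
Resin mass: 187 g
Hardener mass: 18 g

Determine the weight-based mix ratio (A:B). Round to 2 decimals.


Ratio = 187 / 18 = 10.39

10.39


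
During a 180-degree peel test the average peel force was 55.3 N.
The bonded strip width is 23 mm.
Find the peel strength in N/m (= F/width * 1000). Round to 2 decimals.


Peel strength = F/width * 1000
= 55.3 / 23 * 1000
= 2404.35 N/m

2404.35


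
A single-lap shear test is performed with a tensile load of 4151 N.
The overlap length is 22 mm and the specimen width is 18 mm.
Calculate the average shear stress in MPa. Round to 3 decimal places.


Shear stress = F / (overlap * width)
= 4151 / (22 * 18)
= 4151 / 396
= 10.482 MPa

10.482


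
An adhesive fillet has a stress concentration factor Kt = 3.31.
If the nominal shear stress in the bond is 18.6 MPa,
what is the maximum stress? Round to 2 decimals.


Max stress = 18.6 * 3.31 = 61.57 MPa

61.57


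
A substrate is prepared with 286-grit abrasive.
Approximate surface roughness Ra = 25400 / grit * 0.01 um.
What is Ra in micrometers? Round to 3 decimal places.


Ra = 25400 / 286 * 0.01 = 0.888 um

0.888


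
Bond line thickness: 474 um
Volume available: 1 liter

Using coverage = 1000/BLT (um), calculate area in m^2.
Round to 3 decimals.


1 L = 1e6 mm^3, thickness = 474 um = 0.474 mm
Area = 1e6 / 0.474 mm^2 = (1e6 / 0.474) / 1e6 m^2 = 1000 / 474 m^2
= 2.110 m^2

2.110


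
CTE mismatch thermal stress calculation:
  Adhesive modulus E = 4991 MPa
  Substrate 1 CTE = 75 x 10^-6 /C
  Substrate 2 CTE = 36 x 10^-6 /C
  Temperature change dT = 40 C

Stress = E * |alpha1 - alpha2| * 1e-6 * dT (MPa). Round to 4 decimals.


delta_alpha = |75 - 36| = 39 x 10^-6/C
Stress = 4991 * 39e-6 * 40
= 7.7860 MPa

7.7860


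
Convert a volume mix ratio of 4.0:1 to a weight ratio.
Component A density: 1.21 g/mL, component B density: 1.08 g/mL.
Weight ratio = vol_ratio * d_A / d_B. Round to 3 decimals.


= 4.0 * 1.21 / 1.08 = 4.481

4.481


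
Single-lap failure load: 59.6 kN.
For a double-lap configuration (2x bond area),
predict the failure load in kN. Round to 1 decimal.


Failure load = 59.6 * 2 = 119.2 kN

119.2


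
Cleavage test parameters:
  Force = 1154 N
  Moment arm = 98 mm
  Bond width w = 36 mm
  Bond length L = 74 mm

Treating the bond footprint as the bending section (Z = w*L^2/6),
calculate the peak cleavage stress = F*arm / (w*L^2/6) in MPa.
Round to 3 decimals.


M = 1154 * 98 = 113092 N*mm
Z = 36 * 74^2 / 6 = 197136 / 6 mm^3
sigma = M / Z = 6 * 113092 / 197136 = 678552 / 197136
= 3.442 MPa

3.442


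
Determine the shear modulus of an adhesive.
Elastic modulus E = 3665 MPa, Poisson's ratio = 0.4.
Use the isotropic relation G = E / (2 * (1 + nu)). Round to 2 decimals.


G = 3665 / (2*(1+0.4)) = 3665 / 2.80
= 1308.93 MPa

1308.93


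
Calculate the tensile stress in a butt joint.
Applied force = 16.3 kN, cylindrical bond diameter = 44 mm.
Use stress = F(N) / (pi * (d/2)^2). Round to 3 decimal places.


A = pi * 22.0^2 = 1520.5308 mm^2
sigma = 16300.0 / 1520.5308 = 10.720 MPa

10.720


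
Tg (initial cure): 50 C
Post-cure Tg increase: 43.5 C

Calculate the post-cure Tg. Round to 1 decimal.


Post-cure Tg = 50 + 43.5 = 93.5 C

93.5


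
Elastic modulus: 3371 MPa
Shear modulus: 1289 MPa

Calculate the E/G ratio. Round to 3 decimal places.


E / G = 3371 / 1289 = 2.615

2.615


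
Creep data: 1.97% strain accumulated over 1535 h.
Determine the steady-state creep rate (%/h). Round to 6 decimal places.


Rate = 1.97 / 1535 = 0.001283 %/h

0.001283


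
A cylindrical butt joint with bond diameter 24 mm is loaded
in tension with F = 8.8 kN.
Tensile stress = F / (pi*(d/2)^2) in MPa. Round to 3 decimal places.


Area = pi * (24/2)^2 = 452.3893 mm^2
Stress = 8.8*1000 / 452.3893
= 19.452 MPa

19.452


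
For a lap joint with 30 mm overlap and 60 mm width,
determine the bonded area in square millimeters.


Area = 30 * 60 = 1800 mm^2

1800


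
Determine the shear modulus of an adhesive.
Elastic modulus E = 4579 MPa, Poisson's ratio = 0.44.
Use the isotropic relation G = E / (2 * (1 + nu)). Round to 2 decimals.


G = 4579 / (2*(1+0.44)) = 4579 / 2.88
= 1589.93 MPa

1589.93


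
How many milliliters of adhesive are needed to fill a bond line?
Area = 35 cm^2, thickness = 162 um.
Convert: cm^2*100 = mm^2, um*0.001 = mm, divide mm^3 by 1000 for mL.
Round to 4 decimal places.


= (35 * 100) * (162 * 0.001) / 1000
= 0.5670 mL

0.5670


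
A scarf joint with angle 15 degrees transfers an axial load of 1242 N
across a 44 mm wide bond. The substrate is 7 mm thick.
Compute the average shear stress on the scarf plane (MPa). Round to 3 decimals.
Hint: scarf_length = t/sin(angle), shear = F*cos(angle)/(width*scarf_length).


scarf_length = 7 / sin(15 deg) = 27.0459 mm
cos(15 deg) = 0.965926
shear stress = 1242 * 0.965926 / (44 * 27.0459)
= 1.008 MPa

1.008


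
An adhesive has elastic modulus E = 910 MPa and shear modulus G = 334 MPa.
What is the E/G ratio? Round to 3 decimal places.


E/G = 910 / 334 = 2.725

2.725


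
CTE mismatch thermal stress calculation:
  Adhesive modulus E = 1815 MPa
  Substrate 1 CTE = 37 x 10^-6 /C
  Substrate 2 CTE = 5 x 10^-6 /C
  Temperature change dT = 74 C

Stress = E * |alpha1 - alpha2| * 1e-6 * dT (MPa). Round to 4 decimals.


delta_alpha = |37 - 5| = 32 x 10^-6/C
Stress = 1815 * 32e-6 * 74
= 4.2979 MPa

4.2979


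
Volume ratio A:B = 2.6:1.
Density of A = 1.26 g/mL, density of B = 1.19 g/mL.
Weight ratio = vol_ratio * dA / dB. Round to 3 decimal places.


Wt ratio = 2.6 * 1.26 / 1.19
= 2.753

2.753


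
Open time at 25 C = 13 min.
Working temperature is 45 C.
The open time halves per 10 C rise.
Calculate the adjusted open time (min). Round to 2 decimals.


factor = 2^((45 - 25) / 10) = 4.0000
ot = 13 / 4.0000 = 3.25 min

3.25


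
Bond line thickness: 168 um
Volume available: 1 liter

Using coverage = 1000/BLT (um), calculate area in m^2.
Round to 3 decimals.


1 L = 1e6 mm^3, thickness = 168 um = 0.168 mm
Area = 1e6 / 0.168 mm^2 = (1e6 / 0.168) / 1e6 m^2 = 1000 / 168 m^2
= 5.952 m^2

5.952


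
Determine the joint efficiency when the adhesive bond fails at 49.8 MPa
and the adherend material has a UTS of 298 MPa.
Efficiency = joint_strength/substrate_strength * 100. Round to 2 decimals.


Joint efficiency = 49.8 / 298 * 100
= 16.71%

16.71


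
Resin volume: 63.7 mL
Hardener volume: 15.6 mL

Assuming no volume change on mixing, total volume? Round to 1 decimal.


V_total = 63.7 + 15.6 = 79.3 mL

79.3


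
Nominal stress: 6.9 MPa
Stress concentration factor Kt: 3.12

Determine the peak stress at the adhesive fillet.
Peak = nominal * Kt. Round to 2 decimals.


Peak stress = 6.9 * 3.12
= 21.53 MPa

21.53


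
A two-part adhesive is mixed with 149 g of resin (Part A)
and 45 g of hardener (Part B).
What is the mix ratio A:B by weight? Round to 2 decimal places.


Mix ratio = mass_A / mass_B
= 149 / 45
= 3.31

3.31


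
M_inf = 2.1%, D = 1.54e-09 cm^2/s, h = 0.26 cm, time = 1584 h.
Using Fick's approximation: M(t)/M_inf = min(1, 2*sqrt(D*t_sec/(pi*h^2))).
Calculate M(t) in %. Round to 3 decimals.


t = 5702400 s
ratio = min(1, 2*sqrt(1.54e-09*5702400/(pi*0.0676)))
= 0.406697
M(t) = 2.1 * 0.406697 = 0.854%

0.854


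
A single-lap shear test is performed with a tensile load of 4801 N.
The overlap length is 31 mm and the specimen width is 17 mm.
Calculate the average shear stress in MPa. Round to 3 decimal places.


Shear stress = F / (overlap * width)
= 4801 / (31 * 17)
= 4801 / 527
= 9.110 MPa

9.110


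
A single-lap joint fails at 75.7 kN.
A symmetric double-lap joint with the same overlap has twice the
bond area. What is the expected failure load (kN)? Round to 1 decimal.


Double-lap load = 2 * 75.7 = 151.4 kN

151.4


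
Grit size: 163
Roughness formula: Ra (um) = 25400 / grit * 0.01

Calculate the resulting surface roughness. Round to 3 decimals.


Ra = 25400 / 163 * 0.01
= 1.558 um

1.558


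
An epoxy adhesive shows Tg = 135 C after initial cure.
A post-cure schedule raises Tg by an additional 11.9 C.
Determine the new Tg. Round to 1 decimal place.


New Tg = 135 + 11.9
= 146.9 C

146.9


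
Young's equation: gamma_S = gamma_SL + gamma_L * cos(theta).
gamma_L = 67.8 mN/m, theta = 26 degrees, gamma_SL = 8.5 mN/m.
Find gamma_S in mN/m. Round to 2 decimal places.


cos(26 deg) = 0.898794
gamma_S = 8.5 + 67.8 * 0.898794
= 69.44 mN/m

69.44


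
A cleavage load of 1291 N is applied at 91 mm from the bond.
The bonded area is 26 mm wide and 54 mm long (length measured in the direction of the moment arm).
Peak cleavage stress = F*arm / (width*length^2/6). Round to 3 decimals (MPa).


Moment = 1291 * 91 = 117481 N*mm
Section modulus = 26 * 2916 / 6 = 75816 / 6 mm^3
Stress = 117481 / (75816 / 6) = 704886 / 75816
= 9.297 MPa

9.297


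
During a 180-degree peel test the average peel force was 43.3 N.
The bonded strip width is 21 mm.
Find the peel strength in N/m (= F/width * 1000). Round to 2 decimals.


Peel strength = F/width * 1000
= 43.3 / 21 * 1000
= 2061.90 N/m

2061.90


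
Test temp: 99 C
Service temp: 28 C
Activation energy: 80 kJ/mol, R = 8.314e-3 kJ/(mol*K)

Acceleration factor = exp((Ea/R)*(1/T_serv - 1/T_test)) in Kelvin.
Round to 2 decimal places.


AF = exp((80/0.008314)*(1/301.15 - 1/372.15))
= 444.03

444.03


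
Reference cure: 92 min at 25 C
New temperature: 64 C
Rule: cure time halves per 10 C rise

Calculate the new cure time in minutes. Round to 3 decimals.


factor = 2^((64-25)/10) = 14.9285
t_new = 92 / 14.9285 = 6.163 min

6.163


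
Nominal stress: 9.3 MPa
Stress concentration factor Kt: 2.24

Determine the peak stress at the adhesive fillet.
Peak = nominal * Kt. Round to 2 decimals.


Peak stress = 9.3 * 2.24
= 20.83 MPa

20.83


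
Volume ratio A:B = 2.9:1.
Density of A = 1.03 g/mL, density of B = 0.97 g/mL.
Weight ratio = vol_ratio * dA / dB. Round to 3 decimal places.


Wt ratio = 2.9 * 1.03 / 0.97
= 3.079

3.079


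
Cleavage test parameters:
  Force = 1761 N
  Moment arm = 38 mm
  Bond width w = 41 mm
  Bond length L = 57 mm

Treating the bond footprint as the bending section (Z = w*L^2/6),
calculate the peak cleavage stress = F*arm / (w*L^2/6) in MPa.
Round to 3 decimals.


M = 1761 * 38 = 66918 N*mm
Z = 41 * 57^2 / 6 = 133209 / 6 mm^3
sigma = M / Z = 6 * 66918 / 133209 = 401508 / 133209
= 3.014 MPa

3.014


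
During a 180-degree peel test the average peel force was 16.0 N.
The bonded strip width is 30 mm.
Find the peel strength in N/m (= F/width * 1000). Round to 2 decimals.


Peel strength = F/width * 1000
= 16.0 / 30 * 1000
= 533.33 N/m

533.33


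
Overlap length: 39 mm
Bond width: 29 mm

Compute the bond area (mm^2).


Bond area = 39 * 29 = 1131 mm^2

1131


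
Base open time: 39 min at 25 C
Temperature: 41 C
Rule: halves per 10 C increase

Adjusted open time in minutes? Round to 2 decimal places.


Acceleration = 2^((41-25)/10) = 3.0314
Open time = 39 / 3.0314 = 12.87 min

12.87


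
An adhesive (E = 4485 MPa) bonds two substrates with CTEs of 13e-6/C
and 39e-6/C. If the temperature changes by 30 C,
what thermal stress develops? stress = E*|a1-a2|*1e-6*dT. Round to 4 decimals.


Stress = 4485 * |13 - 39| * 1e-6 * 30
= 3.4983 MPa

3.4983


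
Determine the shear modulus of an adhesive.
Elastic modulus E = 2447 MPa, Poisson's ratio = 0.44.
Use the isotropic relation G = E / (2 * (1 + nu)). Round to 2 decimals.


G = 2447 / (2*(1+0.44)) = 2447 / 2.88
= 849.65 MPa

849.65


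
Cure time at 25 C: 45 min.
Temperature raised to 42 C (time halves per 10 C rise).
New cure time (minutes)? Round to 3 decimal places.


Acceleration factor = 2^(17/10) = 3.2490
New time = 45 / 3.2490 = 13.850 min

13.850


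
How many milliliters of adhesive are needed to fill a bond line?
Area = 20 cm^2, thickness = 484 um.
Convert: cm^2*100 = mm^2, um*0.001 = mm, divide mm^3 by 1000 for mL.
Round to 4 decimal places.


= (20 * 100) * (484 * 0.001) / 1000
= 0.9680 mL

0.9680


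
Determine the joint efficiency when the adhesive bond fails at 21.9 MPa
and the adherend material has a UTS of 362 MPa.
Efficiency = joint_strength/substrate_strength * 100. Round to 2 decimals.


Joint efficiency = 21.9 / 362 * 100
= 6.05%

6.05


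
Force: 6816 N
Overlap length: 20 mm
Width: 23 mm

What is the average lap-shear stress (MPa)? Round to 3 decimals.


Average shear stress = F / (overlap * width)
= 6816 / (20 * 23)
= 14.817 MPa

14.817


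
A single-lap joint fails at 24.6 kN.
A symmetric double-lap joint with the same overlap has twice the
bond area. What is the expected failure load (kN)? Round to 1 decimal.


Double-lap load = 2 * 24.6 = 49.2 kN

49.2


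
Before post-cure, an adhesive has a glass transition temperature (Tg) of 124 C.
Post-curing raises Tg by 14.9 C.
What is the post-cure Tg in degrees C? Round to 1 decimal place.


Tg_post = Tg_base + delta_Tg
= 124 + 14.9
= 138.9 C

138.9


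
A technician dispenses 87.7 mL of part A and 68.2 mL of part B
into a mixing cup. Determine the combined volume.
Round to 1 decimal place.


Combined volume = 87.7 + 68.2
= 155.9 mL

155.9


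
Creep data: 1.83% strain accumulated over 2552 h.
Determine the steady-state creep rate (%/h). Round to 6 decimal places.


Rate = 1.83 / 2552 = 0.000717 %/h

0.000717


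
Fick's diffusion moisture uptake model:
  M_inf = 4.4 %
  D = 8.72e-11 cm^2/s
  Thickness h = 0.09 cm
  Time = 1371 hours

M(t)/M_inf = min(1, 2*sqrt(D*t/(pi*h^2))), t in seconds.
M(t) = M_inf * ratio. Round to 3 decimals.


t_sec = 1371 * 3600 = 4935600
ratio = 2*sqrt(8.72e-11*4935600/(pi*0.09^2))
= min(1, 0.260100)
= 0.260100
M(t) = 4.4 * 0.260100 = 1.144 %

1.144


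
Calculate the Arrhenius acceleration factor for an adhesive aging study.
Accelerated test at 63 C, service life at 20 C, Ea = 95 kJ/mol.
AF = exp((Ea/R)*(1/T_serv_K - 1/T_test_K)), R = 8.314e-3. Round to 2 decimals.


T_test = 336.15 K, T_serv = 293.15 K
Ea/R = 95 / 0.008314 = 11426.51
AF = exp(11426.51 * (1/293.15 - 1/336.15))
= 146.36

146.36


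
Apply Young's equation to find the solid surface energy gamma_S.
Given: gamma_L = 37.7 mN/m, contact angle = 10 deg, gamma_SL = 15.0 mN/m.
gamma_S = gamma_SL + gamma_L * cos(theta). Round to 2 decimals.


theta_rad = 10 * pi/180 = 0.174533
gamma_S = 15.0 + 37.7 * cos(0.174533)
= 52.13 mN/m

52.13


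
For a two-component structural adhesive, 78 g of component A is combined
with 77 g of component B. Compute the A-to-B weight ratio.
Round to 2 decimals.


Weight ratio A:B = 78 / 77
= 1.01

1.01


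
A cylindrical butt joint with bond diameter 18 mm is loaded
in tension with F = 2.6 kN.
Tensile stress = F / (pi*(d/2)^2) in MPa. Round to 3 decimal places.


Area = pi * (18/2)^2 = 254.4690 mm^2
Stress = 2.6*1000 / 254.4690
= 10.217 MPa

10.217


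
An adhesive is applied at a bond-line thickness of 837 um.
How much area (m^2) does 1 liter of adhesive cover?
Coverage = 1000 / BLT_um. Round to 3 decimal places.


Coverage = 1000 / 837 = 1.195 m^2

1.195


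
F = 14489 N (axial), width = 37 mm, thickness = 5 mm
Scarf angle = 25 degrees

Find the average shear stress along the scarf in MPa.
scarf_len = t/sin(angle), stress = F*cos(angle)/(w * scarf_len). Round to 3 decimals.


scarf_len = 5/sin(25 deg) = 11.8310
cos(25 deg) = 0.906308
stress = 14489*0.906308/(37*11.8310) = 29.998 MPa

29.998


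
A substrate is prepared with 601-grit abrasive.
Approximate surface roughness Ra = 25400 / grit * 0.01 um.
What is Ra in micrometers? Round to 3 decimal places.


Ra = 25400 / 601 * 0.01 = 0.423 um

0.423


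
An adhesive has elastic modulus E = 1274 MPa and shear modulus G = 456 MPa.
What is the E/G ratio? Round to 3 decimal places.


E/G = 1274 / 456 = 2.794

2.794


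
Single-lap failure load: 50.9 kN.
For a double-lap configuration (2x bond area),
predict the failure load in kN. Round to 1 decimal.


Failure load = 50.9 * 2 = 101.8 kN

101.8


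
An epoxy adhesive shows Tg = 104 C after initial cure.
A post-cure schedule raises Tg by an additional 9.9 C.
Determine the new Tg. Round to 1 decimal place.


New Tg = 104 + 9.9
= 113.9 C

113.9


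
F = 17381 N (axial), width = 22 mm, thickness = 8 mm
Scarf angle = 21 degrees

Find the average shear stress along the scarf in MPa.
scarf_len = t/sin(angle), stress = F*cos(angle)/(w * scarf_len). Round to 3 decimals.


scarf_len = 8/sin(21 deg) = 22.3234
cos(21 deg) = 0.933580
stress = 17381*0.933580/(22*22.3234) = 33.040 MPa

33.040


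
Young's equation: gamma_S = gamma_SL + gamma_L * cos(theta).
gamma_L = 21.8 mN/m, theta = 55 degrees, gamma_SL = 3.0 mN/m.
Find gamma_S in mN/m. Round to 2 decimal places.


cos(55 deg) = 0.573576
gamma_S = 3.0 + 21.8 * 0.573576
= 15.50 mN/m

15.50


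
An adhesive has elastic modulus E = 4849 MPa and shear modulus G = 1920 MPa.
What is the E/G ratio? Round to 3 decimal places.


E/G = 4849 / 1920 = 2.526

2.526


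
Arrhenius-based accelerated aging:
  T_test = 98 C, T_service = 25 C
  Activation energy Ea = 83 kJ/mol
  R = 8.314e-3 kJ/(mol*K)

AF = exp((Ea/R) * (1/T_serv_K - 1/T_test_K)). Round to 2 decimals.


T_test_K = 371.15, T_serv_K = 298.15
AF = exp((83/8.314e-3) * (1/298.15 - 1/371.15))
= 724.71

724.71


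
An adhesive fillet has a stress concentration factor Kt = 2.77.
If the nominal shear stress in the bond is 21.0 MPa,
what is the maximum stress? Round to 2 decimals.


Max stress = 21.0 * 2.77 = 58.17 MPa

58.17


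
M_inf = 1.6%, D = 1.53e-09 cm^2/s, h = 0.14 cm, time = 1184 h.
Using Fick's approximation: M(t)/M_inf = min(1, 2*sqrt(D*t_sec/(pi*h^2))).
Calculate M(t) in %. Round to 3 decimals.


t = 4262400 s
ratio = min(1, 2*sqrt(1.53e-09*4262400/(pi*0.0196)))
= 0.650878
M(t) = 1.6 * 0.650878 = 1.041%

1.041


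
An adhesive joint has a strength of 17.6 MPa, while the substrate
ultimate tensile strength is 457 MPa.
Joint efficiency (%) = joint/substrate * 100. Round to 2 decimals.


Efficiency = 17.6 / 457 * 100
= 3.85%

3.85


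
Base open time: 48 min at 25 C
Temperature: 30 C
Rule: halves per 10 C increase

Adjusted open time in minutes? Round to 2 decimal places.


Acceleration = 2^((30-25)/10) = 1.4142
Open time = 48 / 1.4142 = 33.94 min

33.94


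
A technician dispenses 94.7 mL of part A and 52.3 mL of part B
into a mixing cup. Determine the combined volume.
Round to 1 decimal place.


Combined volume = 94.7 + 52.3
= 147.0 mL

147.0


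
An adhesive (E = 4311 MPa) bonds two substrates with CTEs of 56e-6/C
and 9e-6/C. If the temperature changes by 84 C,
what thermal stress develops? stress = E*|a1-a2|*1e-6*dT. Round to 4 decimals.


Stress = 4311 * |56 - 9| * 1e-6 * 84
= 17.0198 MPa

17.0198


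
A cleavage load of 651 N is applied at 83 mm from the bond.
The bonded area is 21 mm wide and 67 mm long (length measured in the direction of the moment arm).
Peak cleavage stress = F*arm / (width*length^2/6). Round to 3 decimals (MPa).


Moment = 651 * 83 = 54033 N*mm
Section modulus = 21 * 4489 / 6 = 94269 / 6 mm^3
Stress = 54033 / (94269 / 6) = 324198 / 94269
= 3.439 MPa

3.439


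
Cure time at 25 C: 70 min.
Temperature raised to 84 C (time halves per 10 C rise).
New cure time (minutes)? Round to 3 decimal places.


Acceleration factor = 2^(59/10) = 59.7141
New time = 70 / 59.7141 = 1.172 min

1.172


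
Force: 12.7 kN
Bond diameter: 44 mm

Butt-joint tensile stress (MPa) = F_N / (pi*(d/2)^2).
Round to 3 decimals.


F_N = 12.7 * 1000 = 12700.0 N
A = pi*(22.0)^2 = 1520.5308 mm^2
stress = 12700.0 / 1520.5308 = 8.352 MPa

8.352


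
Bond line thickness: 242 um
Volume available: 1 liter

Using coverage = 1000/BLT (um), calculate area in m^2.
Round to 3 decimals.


1 L = 1e6 mm^3, thickness = 242 um = 0.242 mm
Area = 1e6 / 0.242 mm^2 = (1e6 / 0.242) / 1e6 m^2 = 1000 / 242 m^2
= 4.132 m^2

4.132


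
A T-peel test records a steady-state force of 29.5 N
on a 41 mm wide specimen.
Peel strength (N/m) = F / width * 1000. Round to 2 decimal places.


Peel strength = 29.5 / 41 * 1000
= 719.51 N/m

719.51


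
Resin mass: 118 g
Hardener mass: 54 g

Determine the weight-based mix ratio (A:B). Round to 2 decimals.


Ratio = 118 / 54 = 2.19

2.19


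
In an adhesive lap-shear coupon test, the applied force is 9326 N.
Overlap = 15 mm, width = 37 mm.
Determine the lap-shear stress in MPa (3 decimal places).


stress = F / (overlap * width)
= 9326 / (15 * 37)
= 16.804 MPa

16.804


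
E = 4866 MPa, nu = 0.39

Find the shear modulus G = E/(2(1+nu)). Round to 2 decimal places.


G = 4866 / (2 * 1.39)
= 1750.36 MPa

1750.36


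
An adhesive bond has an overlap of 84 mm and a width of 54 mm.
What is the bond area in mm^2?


Bond area = overlap * width
= 84 * 54
= 4536 mm^2

4536


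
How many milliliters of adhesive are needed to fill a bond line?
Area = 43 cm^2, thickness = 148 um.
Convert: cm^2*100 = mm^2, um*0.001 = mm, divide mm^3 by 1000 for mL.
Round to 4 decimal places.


= (43 * 100) * (148 * 0.001) / 1000
= 0.6364 mL

0.6364


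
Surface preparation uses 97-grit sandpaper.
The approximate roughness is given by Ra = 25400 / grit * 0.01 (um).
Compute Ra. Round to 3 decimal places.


Ra = 25400 / 97 * 0.01
= 254 / 97
= 2.619 um

2.619


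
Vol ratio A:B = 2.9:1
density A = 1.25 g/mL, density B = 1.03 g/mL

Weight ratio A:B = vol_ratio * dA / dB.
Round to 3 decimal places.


Weight ratio = 2.9 * 1.25 / 1.03
= 3.519

3.519


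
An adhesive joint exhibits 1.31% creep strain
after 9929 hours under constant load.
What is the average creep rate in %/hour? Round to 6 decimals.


Creep rate = strain / time
= 1.31 / 9929
= 0.000132 %/h

0.000132


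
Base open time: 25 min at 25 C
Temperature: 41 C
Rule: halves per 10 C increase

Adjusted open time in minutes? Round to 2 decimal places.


Acceleration = 2^((41-25)/10) = 3.0314
Open time = 25 / 3.0314 = 8.25 min

8.25


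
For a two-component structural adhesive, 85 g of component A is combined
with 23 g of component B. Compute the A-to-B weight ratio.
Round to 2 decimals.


Weight ratio A:B = 85 / 23
= 3.70

3.70


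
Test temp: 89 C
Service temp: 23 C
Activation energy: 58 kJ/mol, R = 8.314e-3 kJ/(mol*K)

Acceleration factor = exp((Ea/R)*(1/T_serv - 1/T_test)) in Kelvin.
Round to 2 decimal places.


AF = exp((58/0.008314)*(1/296.15 - 1/362.15))
= 73.19

73.19


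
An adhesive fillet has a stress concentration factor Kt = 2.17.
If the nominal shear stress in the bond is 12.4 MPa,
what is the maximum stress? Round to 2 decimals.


Max stress = 12.4 * 2.17 = 26.91 MPa

26.91


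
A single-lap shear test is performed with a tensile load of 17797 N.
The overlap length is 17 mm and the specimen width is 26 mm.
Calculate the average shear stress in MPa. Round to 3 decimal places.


Shear stress = F / (overlap * width)
= 17797 / (17 * 26)
= 17797 / 442
= 40.265 MPa

40.265


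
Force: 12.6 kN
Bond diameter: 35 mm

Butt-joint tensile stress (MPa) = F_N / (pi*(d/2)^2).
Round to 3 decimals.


F_N = 12.6 * 1000 = 12600.0 N
A = pi*(17.5)^2 = 962.1128 mm^2
stress = 12600.0 / 962.1128 = 13.096 MPa

13.096


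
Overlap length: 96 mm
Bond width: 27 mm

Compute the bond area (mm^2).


Bond area = 96 * 27 = 2592 mm^2

2592


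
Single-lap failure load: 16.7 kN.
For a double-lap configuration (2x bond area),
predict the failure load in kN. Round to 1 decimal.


Failure load = 16.7 * 2 = 33.4 kN

33.4


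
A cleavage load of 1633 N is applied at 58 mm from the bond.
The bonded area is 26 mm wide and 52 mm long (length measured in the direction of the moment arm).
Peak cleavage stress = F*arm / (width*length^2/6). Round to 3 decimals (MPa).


Moment = 1633 * 58 = 94714 N*mm
Section modulus = 26 * 2704 / 6 = 70304 / 6 mm^3
Stress = 94714 / (70304 / 6) = 568284 / 70304
= 8.083 MPa

8.083


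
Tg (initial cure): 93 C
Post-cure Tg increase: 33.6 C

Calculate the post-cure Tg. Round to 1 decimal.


Post-cure Tg = 93 + 33.6 = 126.6 C

126.6


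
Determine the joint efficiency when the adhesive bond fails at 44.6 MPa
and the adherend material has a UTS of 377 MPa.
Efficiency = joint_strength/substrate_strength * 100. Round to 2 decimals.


Joint efficiency = 44.6 / 377 * 100
= 11.83%

11.83


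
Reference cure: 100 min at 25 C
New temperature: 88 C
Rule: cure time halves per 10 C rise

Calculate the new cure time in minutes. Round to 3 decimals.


factor = 2^((88-25)/10) = 78.7932
t_new = 100 / 78.7932 = 1.269 min

1.269


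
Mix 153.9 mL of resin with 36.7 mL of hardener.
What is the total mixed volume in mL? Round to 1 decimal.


Total = 153.9 + 36.7 = 190.6 mL

190.6


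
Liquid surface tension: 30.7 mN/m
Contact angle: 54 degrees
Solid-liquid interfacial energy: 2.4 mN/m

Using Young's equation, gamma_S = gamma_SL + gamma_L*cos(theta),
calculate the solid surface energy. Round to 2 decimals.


gamma_S = 2.4 + 30.7 * cos(54)
= 20.45 mN/m

20.45


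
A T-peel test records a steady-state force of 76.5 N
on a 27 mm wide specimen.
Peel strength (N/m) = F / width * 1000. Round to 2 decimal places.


Peel strength = 76.5 / 27 * 1000
= 2833.33 N/m

2833.33


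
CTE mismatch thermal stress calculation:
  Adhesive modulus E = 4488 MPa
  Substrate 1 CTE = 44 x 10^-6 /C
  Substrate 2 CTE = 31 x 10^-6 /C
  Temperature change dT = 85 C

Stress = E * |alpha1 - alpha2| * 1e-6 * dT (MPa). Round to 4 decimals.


delta_alpha = |44 - 31| = 13 x 10^-6/C
Stress = 4488 * 13e-6 * 85
= 4.9592 MPa

4.9592


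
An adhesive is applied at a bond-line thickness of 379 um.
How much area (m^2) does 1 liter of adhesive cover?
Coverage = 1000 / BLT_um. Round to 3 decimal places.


Coverage = 1000 / 379 = 2.639 m^2

2.639


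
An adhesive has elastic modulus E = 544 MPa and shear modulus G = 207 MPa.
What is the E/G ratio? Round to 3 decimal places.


E/G = 544 / 207 = 2.628

2.628


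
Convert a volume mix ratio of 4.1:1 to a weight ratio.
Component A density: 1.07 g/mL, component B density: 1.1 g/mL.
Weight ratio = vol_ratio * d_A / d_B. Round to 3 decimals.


= 4.1 * 1.07 / 1.1 = 3.988

3.988


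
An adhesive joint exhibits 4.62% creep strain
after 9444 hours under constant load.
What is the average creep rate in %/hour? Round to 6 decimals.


Creep rate = strain / time
= 4.62 / 9444
= 0.000489 %/h

0.000489


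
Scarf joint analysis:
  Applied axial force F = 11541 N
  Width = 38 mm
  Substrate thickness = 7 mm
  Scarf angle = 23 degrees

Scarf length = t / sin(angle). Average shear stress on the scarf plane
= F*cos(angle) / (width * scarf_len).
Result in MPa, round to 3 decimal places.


Scarf length = 7 / sin(23 deg) = 17.9151 mm
cos(23 deg) = 0.920505
Shear = 11541 * 0.920505 / (38 * 17.9151)
= 15.605 MPa

15.605


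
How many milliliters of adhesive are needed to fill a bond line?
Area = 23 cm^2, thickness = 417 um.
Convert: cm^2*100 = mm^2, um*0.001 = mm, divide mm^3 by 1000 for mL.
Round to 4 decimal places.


= (23 * 100) * (417 * 0.001) / 1000
= 0.9591 mL

0.9591


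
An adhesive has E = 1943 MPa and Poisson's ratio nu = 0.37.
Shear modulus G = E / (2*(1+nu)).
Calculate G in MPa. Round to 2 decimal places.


G = 1943 / (2*(1+0.37))
= 1943 / 2.74
= 709.12 MPa

709.12


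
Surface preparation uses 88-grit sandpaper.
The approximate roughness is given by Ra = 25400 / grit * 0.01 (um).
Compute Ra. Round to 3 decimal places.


Ra = 25400 / 88 * 0.01
= 254 / 88
= 2.886 um

2.886


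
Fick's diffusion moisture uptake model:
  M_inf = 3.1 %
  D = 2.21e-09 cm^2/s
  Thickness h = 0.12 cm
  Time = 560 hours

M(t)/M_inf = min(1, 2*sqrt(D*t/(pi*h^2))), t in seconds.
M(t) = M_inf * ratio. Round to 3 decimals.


t_sec = 560 * 3600 = 2016000
ratio = 2*sqrt(2.21e-09*2016000/(pi*0.12^2))
= min(1, 0.627647)
= 0.627647
M(t) = 3.1 * 0.627647 = 1.946 %

1.946


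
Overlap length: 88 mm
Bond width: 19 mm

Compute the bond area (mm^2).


Bond area = 88 * 19 = 1672 mm^2

1672


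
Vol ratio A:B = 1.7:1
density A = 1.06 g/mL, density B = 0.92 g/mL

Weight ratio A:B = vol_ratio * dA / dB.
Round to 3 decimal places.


Weight ratio = 1.7 * 1.06 / 0.92
= 1.959

1.959


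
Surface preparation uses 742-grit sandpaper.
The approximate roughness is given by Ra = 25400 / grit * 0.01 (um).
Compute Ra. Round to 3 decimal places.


Ra = 25400 / 742 * 0.01
= 254 / 742
= 0.342 um

0.342


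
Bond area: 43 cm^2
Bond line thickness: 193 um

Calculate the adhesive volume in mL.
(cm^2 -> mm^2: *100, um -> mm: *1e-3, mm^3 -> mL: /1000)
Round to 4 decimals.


V = 43*100 * 193*1e-3 / 1000
= 0.8299 mL

0.8299


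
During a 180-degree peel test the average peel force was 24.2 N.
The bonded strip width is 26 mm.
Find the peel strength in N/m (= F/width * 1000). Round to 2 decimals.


Peel strength = F/width * 1000
= 24.2 / 26 * 1000
= 930.77 N/m

930.77


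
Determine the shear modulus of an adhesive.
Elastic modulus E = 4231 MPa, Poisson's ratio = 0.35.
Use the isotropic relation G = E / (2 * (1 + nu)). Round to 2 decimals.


G = 4231 / (2*(1+0.35)) = 4231 / 2.70
= 1567.04 MPa

1567.04


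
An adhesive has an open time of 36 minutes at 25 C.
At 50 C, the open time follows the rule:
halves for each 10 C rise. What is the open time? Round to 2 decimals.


Factor = 2^((50-25)/10) = 5.6569
Open time = 36 / 5.6569 = 6.36 min

6.36


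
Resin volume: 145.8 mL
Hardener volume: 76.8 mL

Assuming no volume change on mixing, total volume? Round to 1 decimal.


V_total = 145.8 + 76.8 = 222.6 mL

222.6


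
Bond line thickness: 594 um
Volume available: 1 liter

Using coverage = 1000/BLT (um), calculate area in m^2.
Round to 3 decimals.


1 L = 1e6 mm^3, thickness = 594 um = 0.594 mm
Area = 1e6 / 0.594 mm^2 = (1e6 / 0.594) / 1e6 m^2 = 1000 / 594 m^2
= 1.684 m^2

1.684


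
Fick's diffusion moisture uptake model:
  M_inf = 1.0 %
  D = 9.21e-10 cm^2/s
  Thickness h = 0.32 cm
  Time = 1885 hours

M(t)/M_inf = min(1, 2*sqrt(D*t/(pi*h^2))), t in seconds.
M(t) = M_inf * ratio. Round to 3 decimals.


t_sec = 1885 * 3600 = 6786000
ratio = 2*sqrt(9.21e-10*6786000/(pi*0.32^2))
= min(1, 0.278767)
= 0.278767
M(t) = 1.0 * 0.278767 = 0.279 %

0.279


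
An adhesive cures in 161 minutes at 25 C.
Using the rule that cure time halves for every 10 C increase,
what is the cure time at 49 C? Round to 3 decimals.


Factor = 2^((49 - 25) / 10) = 5.2780
Cure time = 161 / 5.2780
= 30.504 minutes

30.504


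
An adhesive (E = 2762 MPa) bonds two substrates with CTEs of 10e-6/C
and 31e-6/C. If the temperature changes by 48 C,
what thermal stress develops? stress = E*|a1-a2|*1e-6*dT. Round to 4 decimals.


Stress = 2762 * |10 - 31| * 1e-6 * 48
= 2.7841 MPa

2.7841


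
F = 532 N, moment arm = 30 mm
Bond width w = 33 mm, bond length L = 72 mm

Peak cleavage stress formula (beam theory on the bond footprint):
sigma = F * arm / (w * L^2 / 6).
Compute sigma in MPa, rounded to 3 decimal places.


sigma = (532 * 30) / (33 * 5184 / 6)
= 15960 * 6 / 171072
= 95760 / 171072
= 0.560 MPa

0.560


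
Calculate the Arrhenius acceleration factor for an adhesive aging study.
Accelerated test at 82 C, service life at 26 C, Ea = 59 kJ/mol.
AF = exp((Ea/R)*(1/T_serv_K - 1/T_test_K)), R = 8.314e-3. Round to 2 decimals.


T_test = 355.15 K, T_serv = 299.15 K
Ea/R = 59 / 0.008314 = 7096.46
AF = exp(7096.46 * (1/299.15 - 1/355.15))
= 42.12

42.12


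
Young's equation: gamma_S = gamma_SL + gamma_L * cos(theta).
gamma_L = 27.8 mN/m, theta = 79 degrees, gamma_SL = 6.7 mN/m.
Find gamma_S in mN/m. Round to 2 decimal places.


cos(79 deg) = 0.190809
gamma_S = 6.7 + 27.8 * 0.190809
= 12.00 mN/m

12.00


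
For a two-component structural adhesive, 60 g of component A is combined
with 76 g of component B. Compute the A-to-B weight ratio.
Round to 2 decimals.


Weight ratio A:B = 60 / 76
= 0.79

0.79


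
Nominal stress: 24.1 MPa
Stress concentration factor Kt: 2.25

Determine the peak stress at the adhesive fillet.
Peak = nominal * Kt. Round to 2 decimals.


Peak stress = 24.1 * 2.25
= 54.23 MPa

54.23


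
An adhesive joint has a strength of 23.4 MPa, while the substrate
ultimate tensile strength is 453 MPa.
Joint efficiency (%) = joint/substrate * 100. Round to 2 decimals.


Efficiency = 23.4 / 453 * 100
= 5.17%

5.17


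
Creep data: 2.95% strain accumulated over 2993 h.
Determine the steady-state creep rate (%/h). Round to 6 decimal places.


Rate = 2.95 / 2993 = 0.000986 %/h

0.000986


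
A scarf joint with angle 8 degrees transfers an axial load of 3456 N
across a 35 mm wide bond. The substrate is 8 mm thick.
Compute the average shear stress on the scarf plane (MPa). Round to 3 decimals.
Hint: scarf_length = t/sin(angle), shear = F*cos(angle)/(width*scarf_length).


scarf_length = 8 / sin(8 deg) = 57.4824 mm
cos(8 deg) = 0.990268
shear stress = 3456 * 0.990268 / (35 * 57.4824)
= 1.701 MPa

1.701


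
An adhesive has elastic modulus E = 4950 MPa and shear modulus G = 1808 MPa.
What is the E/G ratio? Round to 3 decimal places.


E/G = 4950 / 1808 = 2.738

2.738


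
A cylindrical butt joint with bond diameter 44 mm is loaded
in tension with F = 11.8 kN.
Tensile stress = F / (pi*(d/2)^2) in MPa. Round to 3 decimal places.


Area = pi * (44/2)^2 = 1520.5308 mm^2
Stress = 11.8*1000 / 1520.5308
= 7.760 MPa

7.760


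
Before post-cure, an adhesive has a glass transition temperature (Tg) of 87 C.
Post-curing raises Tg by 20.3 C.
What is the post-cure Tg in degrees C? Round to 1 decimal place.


Tg_post = Tg_base + delta_Tg
= 87 + 20.3
= 107.3 C

107.3


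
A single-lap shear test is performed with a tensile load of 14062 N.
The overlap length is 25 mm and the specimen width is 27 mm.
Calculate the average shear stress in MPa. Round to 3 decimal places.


Shear stress = F / (overlap * width)
= 14062 / (25 * 27)
= 14062 / 675
= 20.833 MPa

20.833


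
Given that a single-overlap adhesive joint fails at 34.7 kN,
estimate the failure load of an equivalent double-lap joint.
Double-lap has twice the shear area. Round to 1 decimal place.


Double-lap factor = 2
Expected load = 34.7 * 2 = 69.4 kN

69.4


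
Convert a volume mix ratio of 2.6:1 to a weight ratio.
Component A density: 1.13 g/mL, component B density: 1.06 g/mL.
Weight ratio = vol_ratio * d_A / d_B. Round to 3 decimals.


= 2.6 * 1.13 / 1.06 = 2.772

2.772


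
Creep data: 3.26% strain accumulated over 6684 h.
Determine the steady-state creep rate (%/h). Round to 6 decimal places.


Rate = 3.26 / 6684 = 0.000488 %/h

0.000488


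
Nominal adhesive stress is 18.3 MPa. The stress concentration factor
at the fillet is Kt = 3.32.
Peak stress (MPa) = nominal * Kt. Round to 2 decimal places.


Peak = 18.3 * 3.32 = 60.76 MPa

60.76


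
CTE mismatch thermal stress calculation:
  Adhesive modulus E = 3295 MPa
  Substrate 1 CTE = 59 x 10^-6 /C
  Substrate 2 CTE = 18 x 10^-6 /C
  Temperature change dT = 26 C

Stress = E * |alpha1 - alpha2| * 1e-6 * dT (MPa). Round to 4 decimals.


delta_alpha = |59 - 18| = 41 x 10^-6/C
Stress = 3295 * 41e-6 * 26
= 3.5125 MPa

3.5125


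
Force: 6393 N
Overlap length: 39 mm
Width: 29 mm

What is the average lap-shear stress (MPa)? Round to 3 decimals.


Average shear stress = F / (overlap * width)
= 6393 / (39 * 29)
= 5.653 MPa

5.653


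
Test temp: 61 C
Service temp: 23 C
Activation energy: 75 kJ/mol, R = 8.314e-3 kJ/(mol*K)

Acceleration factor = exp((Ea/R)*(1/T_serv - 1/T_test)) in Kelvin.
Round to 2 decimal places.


AF = exp((75/0.008314)*(1/296.15 - 1/334.15))
= 31.95

31.95


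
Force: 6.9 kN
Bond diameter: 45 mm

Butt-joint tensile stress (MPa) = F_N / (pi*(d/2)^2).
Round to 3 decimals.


F_N = 6.9 * 1000 = 6900.0 N
A = pi*(22.5)^2 = 1590.4313 mm^2
stress = 6900.0 / 1590.4313 = 4.338 MPa

4.338


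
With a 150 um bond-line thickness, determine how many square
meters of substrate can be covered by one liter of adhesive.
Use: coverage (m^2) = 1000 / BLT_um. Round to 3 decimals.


Coverage = 1000 / 150 = 6.667 m^2

6.667


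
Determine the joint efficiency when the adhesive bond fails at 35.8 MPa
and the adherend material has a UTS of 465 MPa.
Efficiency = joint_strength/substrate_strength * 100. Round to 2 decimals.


Joint efficiency = 35.8 / 465 * 100
= 7.70%

7.70


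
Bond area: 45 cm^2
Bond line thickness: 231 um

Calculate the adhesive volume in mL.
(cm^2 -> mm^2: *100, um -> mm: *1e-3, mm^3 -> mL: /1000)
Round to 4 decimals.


V = 45*100 * 231*1e-3 / 1000
= 1.0395 mL

1.0395


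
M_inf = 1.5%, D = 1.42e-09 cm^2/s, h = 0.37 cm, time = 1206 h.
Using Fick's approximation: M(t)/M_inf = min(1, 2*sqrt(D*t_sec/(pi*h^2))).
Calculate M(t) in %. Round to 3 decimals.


t = 4341600 s
ratio = min(1, 2*sqrt(1.42e-09*4341600/(pi*0.1369)))
= 0.239454
M(t) = 1.5 * 0.239454 = 0.359%

0.359
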